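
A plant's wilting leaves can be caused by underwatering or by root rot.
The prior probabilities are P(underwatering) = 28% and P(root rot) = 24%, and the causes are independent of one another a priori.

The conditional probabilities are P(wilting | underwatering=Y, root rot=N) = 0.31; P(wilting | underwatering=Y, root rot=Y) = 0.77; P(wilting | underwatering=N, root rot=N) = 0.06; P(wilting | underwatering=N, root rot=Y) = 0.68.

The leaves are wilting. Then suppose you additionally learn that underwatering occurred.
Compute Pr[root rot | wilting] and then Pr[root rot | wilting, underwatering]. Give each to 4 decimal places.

Numerator (weight on configurations with root rot): 0.117504 + 0.051744 = 0.169248
Denominator P(wilting): 0.06*0.72*0.76 + 0.68*0.72*0.24 + 0.31*0.28*0.76 + 0.77*0.28*0.24 = 0.268048
Posterior = 0.169248 / 0.268048 ≈ 0.6314

With the extra evidence:
P(wilting | underwatering) = 0.31×0.76 + 0.77×0.24 = 0.235600 + 0.184800 = 0.420400
The root rot-present share is 0.77×0.24 = 0.184800.
Hence the posterior is 0.184800/0.420400 ≈ 0.4396.
This is intercausal reasoning (explaining away): once underwatering accounts for the wilting, root rot becomes less likely.

Pr[root rot | wilting] ≈ 0.6314; Pr[root rot | wilting, underwatering] ≈ 0.4396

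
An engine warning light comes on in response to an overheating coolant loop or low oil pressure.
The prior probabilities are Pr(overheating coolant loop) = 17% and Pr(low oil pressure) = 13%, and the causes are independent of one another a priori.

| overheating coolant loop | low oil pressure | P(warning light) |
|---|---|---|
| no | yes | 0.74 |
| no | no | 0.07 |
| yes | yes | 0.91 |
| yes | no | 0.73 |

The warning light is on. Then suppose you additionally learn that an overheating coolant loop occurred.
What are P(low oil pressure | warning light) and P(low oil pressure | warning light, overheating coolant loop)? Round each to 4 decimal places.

P(warning light) = 0.07*0.83*0.87 + 0.74*0.83*0.13 + 0.73*0.17*0.87 + 0.91*0.17*0.13 = 0.050547 + 0.079846 + 0.107967 + 0.020111 = 0.258471
Restricting to configurations with low oil pressure present: 0.079846 + 0.020111 = 0.099957.
So P(low oil pressure | warning light) = 0.099957/0.258471 ≈ 0.3867.

Now also conditioning on overheating coolant loop=true:
By total probability over both values of low oil pressure:
  P(warning light | overheating coolant loop) = 0.73·0.87 + 0.91·0.13
        = 0.635100 + 0.118300 = 0.753400
Configurations with low oil pressure contribute 0.118300, so
  P(low oil pressure | warning light, overheating coolant loop) = 0.118300 / 0.753400 ≈ 0.1570

P(low oil pressure | warning light) ≈ 0.3867; P(low oil pressure | warning light, overheating coolant loop) ≈ 0.1570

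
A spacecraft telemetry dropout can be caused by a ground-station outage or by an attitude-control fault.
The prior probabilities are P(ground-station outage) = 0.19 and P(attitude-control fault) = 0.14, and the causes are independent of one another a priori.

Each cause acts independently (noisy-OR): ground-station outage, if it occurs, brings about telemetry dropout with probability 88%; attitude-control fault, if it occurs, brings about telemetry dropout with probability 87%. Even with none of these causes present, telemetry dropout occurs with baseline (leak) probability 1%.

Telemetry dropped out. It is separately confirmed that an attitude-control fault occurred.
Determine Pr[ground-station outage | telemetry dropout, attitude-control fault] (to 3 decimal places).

Pr[ground-station outage | telemetry dropout, attitude-control fault] ≈ 0.210

Under noisy-OR, P(telemetry dropout | causes) = 1 − (1−0.01)·∏(1−qᵢ) over the active causes.
Enumerate both values of ground-station outage and weight by the priors:
  P(telemetry dropout | attitude-control fault) = 0.8713×0.81 + 0.984556×0.19
        = 0.705753 + 0.187066 = 0.892819
Configurations with ground-station outage contribute 0.187066, so
  P(ground-station outage | telemetry dropout, attitude-control fault) = 0.187066 / 0.892819 ≈ 0.210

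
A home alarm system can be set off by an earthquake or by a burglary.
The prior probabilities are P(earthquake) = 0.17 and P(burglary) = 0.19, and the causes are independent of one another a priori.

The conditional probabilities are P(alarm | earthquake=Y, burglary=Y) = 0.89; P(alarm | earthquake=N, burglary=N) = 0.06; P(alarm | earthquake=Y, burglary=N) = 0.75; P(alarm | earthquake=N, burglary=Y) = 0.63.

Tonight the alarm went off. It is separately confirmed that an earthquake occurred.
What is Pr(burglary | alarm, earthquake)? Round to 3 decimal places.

P(alarm | earthquake) = 0.75×0.81 + 0.89×0.19 = 0.607500 + 0.169100 = 0.776600
Restricting to configurations with burglary present: 0.89×0.19 = 0.169100.
Hence the posterior is 0.169100/0.776600 ≈ 0.218.

Pr(burglary | alarm, earthquake) ≈ 0.218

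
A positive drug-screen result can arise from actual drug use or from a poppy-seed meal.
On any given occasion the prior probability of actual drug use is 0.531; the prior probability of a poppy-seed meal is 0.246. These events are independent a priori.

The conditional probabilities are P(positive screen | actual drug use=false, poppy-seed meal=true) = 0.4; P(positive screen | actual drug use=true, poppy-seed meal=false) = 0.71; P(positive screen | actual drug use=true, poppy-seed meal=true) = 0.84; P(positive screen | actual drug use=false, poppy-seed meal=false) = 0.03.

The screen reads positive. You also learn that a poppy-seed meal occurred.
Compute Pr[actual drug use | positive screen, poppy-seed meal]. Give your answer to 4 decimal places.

Pr[actual drug use | positive screen, poppy-seed meal] ≈ 0.7039

P(positive screen | poppy-seed meal) = 0.4*0.469 + 0.84*0.531 = 0.187600 + 0.446040 = 0.633640
Restricting to configurations with actual drug use present: 0.84*0.531 = 0.446040.
So P(actual drug use | positive screen, poppy-seed meal) = 0.446040/0.633640 ≈ 0.7039.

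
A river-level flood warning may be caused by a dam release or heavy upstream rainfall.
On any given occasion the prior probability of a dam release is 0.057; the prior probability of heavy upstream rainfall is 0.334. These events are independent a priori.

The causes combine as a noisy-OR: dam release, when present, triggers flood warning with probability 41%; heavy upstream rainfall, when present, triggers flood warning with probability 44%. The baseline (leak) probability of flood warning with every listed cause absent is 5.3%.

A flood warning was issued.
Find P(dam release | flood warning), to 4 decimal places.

Under noisy-OR, P(flood warning | causes) = 1 − (1−0.053)·∏(1−qᵢ) over the active causes.
Weight on dam release=true, given the evidence: 0.016751 + 0.013081 = 0.029832
The normalizing constant is 0.053*0.943*0.666 + 0.46968*0.943*0.334 + 0.44127*0.057*0.666 + 0.687111*0.057*0.334 = 0.211049
P(dam release | flood warning) = 0.029832/0.211049 ≈ 0.1414

P(dam release | flood warning) ≈ 0.1414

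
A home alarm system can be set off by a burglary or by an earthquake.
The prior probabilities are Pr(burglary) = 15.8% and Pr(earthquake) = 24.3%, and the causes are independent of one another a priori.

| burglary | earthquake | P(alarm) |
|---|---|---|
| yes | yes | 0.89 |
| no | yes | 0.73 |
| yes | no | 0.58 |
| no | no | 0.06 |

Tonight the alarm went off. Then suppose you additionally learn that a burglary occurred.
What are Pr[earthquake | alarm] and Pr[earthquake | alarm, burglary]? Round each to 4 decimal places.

Pr[earthquake | alarm] ≈ 0.6304; Pr[earthquake | alarm, burglary] ≈ 0.3300

Numerator (weight on configurations with earthquake): 0.149362 + 0.034171 = 0.183533
Denominator P(alarm): 0.06·0.842·0.757 + 0.73·0.842·0.243 + 0.58·0.158·0.757 + 0.89·0.158·0.243 = 0.291148
Posterior = 0.183533 / 0.291148 ≈ 0.6304

Now also conditioning on burglary=true:
P(alarm | burglary) = 0.58×0.757 + 0.89×0.243 = 0.439060 + 0.216270 = 0.655330
Of this, 0.216270 comes from 0.89×0.243 (the earthquake=true cases).
Hence the posterior is 0.216270/0.655330 ≈ 0.3300.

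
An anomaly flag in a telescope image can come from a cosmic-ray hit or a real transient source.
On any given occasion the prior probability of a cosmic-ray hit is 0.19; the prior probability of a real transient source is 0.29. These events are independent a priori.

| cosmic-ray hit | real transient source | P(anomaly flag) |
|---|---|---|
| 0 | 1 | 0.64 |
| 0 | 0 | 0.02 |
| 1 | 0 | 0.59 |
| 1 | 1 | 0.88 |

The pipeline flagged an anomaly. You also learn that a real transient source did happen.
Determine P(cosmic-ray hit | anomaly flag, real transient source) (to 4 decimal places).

By total probability over both values of cosmic-ray hit:
  P(anomaly flag | real transient source) = 0.64×0.81 + 0.88×0.19
        = 0.518400 + 0.167200 = 0.685600
Configurations with cosmic-ray hit contribute 0.167200, so
  P(cosmic-ray hit | anomaly flag, real transient source) = 0.167200 / 0.685600 ≈ 0.2439

P(cosmic-ray hit | anomaly flag, real transient source) ≈ 0.2439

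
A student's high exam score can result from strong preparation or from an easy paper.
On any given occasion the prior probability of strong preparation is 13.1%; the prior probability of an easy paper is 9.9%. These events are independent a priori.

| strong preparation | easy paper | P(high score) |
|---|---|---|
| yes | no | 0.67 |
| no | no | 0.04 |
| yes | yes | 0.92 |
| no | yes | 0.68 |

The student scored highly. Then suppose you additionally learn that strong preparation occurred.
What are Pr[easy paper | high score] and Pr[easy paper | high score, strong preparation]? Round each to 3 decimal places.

Pr[easy paper | high score] ≈ 0.389; Pr[easy paper | high score, strong preparation] ≈ 0.131

Enumerate the 4 (strong preparation, easy paper) configurations and weight by the priors:
  P(high score) = 0.04×0.869×0.901 + 0.68×0.869×0.099 + 0.67×0.131×0.901 + 0.92×0.131×0.099
        = 0.031319 + 0.058501 + 0.079081 + 0.011931 = 0.180832
Keeping only the easy paper-present terms gives 0.070432, so
  P(easy paper | high score) = 0.070432 / 0.180832 ≈ 0.389

Now condition on the additional information:
Numerator (weight on configurations with easy paper): 0.92*0.099 = 0.091080
The normalizing constant is 0.67*0.901 + 0.92*0.099 = 0.694750
Posterior = 0.091080 / 0.694750 ≈ 0.131
This is intercausal reasoning (explaining away): once strong preparation accounts for the high score, easy paper becomes less likely.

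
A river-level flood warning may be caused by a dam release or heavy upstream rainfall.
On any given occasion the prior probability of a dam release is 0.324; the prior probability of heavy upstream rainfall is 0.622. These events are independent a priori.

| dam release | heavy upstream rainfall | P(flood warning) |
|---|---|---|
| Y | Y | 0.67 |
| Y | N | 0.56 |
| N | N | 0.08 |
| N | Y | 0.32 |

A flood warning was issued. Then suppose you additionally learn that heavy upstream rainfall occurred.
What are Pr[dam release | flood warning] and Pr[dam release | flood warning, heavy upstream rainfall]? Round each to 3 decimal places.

Enumerate the 4 (dam release, heavy upstream rainfall) configurations and weight by the priors:
  P(flood warning) = 0.08*0.676*0.378 + 0.32*0.676*0.622 + 0.56*0.324*0.378 + 0.67*0.324*0.622
        = 0.020442 + 0.134551 + 0.068584 + 0.135024 = 0.358601
Configurations with dam release contribute 0.203608, so
  P(dam release | flood warning) = 0.203608 / 0.358601 ≈ 0.568

Now also conditioning on heavy upstream rainfall=true:
P(flood warning | heavy upstream rainfall) = 0.32×0.676 + 0.67×0.324 = 0.216320 + 0.217080 = 0.433400
Of this, 0.217080 comes from 0.67×0.324 (the dam release=true cases).
So P(dam release | flood warning, heavy upstream rainfall) = 0.217080/0.433400 ≈ 0.501.
This is intercausal reasoning (explaining away): once heavy upstream rainfall accounts for the flood warning, dam release becomes less likely.

Pr[dam release | flood warning] ≈ 0.568; Pr[dam release | flood warning, heavy upstream rainfall] ≈ 0.501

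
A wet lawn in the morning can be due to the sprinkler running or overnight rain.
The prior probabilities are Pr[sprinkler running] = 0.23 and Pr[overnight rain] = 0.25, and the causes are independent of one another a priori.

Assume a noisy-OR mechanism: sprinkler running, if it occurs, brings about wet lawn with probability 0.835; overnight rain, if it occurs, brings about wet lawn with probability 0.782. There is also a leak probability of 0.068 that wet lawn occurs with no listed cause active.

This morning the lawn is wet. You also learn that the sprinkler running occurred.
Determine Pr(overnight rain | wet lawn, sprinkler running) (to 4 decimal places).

Pr(overnight rain | wet lawn, sprinkler running) ≈ 0.2757

Under noisy-OR, P(wet lawn | causes) = 1 − (1−0.068)·∏(1−qᵢ) over the active causes.
For the numerator, keep only overnight rain=true terms: 0.966476×0.25 = 0.241619
The normalizing constant is 0.84622×0.75 + 0.966476×0.25 = 0.876284
Posterior = 0.241619 / 0.876284 ≈ 0.2757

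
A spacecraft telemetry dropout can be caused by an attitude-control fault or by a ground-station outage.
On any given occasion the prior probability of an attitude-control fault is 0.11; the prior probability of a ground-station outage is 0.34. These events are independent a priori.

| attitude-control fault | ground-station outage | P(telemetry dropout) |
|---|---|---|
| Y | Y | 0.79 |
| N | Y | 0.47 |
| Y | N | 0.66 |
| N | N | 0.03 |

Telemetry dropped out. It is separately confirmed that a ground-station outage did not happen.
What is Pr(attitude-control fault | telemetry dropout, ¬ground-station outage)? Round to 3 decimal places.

Sum P(telemetry dropout|·) weighted by the priors over both values of attitude-control fault:
  P(telemetry dropout | ¬ground-station outage) = 0.03*0.89 + 0.66*0.11
        = 0.026700 + 0.072600 = 0.099300
Keeping only the attitude-control fault-present terms gives 0.072600, so
  P(attitude-control fault | telemetry dropout, ¬ground-station outage) = 0.072600 / 0.099300 ≈ 0.731

Pr(attitude-control fault | telemetry dropout, ¬ground-station outage) ≈ 0.731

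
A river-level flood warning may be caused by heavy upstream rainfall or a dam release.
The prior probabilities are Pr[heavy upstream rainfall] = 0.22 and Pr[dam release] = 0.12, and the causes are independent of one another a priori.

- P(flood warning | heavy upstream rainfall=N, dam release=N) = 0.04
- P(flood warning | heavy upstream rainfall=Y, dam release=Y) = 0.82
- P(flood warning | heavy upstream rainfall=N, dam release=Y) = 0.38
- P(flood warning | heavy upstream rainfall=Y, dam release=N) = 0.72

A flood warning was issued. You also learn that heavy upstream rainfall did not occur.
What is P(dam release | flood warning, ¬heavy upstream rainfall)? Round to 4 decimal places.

Enumerate both values of dam release and weight by the priors:
  P(flood warning | ¬heavy upstream rainfall) = 0.04×0.88 + 0.38×0.12
        = 0.035200 + 0.045600 = 0.080800
Configurations with dam release contribute 0.045600, so
  P(dam release | flood warning, ¬heavy upstream rainfall) = 0.045600 / 0.080800 ≈ 0.5644

P(dam release | flood warning, ¬heavy upstream rainfall) ≈ 0.5644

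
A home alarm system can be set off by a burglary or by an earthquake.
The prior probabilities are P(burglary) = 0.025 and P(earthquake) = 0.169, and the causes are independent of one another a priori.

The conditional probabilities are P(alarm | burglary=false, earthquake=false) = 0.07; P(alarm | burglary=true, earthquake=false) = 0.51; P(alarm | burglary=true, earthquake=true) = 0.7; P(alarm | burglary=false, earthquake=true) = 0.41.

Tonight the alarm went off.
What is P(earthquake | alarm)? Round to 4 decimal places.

P(earthquake | alarm) ≈ 0.5116

Sum P(alarm|·) weighted by the priors over the 4 (burglary, earthquake) configurations:
  P(alarm) = 0.07×0.975×0.831 + 0.41×0.975×0.169 + 0.51×0.025×0.831 + 0.7×0.025×0.169
        = 0.056716 + 0.067558 + 0.010595 + 0.002958 = 0.137827
The terms with earthquake present sum to 0.070516, so
  P(earthquake | alarm) = 0.070516 / 0.137827 ≈ 0.5116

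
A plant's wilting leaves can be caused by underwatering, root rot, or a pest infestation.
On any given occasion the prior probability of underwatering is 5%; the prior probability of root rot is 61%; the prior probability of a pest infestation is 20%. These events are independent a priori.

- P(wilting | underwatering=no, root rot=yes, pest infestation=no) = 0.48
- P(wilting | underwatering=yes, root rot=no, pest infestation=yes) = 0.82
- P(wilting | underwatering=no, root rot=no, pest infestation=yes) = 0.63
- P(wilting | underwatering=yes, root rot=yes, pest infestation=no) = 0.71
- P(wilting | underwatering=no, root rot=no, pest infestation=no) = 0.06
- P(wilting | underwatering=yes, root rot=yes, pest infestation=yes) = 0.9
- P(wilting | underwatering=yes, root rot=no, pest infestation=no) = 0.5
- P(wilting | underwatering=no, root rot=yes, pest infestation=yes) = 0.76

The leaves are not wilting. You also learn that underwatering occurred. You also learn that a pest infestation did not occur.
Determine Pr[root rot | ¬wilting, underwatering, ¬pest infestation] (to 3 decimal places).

P(¬wilting | underwatering, ¬pest infestation) = 0.5·0.39 + 0.29·0.61 = 0.195000 + 0.176900 = 0.371900
Restricting to configurations with root rot present: 0.29·0.61 = 0.176900.
P(root rot | ¬wilting, underwatering, ¬pest infestation) = 0.176900 / 0.371900 ≈ 0.476

Pr[root rot | ¬wilting, underwatering, ¬pest infestation] ≈ 0.476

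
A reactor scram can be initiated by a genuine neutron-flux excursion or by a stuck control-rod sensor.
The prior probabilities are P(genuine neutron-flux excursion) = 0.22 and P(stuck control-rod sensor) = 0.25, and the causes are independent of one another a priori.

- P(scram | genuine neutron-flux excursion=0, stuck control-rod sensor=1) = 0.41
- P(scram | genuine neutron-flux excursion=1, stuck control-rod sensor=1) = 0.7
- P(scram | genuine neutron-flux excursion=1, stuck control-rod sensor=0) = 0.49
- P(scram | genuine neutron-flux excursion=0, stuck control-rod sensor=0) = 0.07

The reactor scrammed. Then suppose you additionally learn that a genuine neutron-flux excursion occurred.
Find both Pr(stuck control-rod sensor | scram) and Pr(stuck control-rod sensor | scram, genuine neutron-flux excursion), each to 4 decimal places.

Pr(stuck control-rod sensor | scram) ≈ 0.4930; Pr(stuck control-rod sensor | scram, genuine neutron-flux excursion) ≈ 0.3226

Weight on stuck control-rod sensor=true, given the evidence: 0.079950 + 0.038500 = 0.118450
Normalizer over all consistent configurations: 0.07×0.78×0.75 + 0.41×0.78×0.25 + 0.49×0.22×0.75 + 0.7×0.22×0.25 = 0.240250
P(stuck control-rod sensor | scram) = 0.118450/0.240250 ≈ 0.4930

With the extra evidence:
P(scram | genuine neutron-flux excursion) = 0.49×0.75 + 0.7×0.25 = 0.367500 + 0.175000 = 0.542500
Restricting to configurations with stuck control-rod sensor present: 0.7×0.25 = 0.175000.
So P(stuck control-rod sensor | scram, genuine neutron-flux excursion) = 0.175000/0.542500 ≈ 0.3226.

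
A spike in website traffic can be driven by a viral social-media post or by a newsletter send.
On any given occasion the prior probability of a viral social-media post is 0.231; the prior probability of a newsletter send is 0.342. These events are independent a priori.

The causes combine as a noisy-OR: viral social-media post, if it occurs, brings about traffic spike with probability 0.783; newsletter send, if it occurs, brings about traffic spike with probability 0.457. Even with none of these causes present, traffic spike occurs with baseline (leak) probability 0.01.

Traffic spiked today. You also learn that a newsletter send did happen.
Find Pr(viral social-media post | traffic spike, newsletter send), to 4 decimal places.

Pr(viral social-media post | traffic spike, newsletter send) ≈ 0.3646

Under noisy-OR, P(traffic spike | causes) = 1 − (1−0.01)·∏(1−qᵢ) over the active causes.
Weight on viral social-media post=true, given the evidence: 0.883347*0.231 = 0.204053
Normalizer over all consistent configurations: 0.46243*0.769 + 0.883347*0.231 = 0.559662
Posterior = 0.204053 / 0.559662 ≈ 0.3646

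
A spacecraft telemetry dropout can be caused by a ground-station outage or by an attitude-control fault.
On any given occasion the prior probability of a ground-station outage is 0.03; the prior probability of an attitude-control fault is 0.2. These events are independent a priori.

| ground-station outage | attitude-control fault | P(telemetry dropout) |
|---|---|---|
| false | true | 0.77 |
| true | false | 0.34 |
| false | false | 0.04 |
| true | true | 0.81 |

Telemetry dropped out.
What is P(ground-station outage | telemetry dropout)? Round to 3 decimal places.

P(ground-station outage | telemetry dropout) ≈ 0.067

P(telemetry dropout) = 0.04×0.97×0.8 + 0.77×0.97×0.2 + 0.34×0.03×0.8 + 0.81×0.03×0.2 = 0.031040 + 0.149380 + 0.008160 + 0.004860 = 0.193440
Of this, 0.013020 comes from 0.008160 + 0.004860 (the ground-station outage=true cases).
So P(ground-station outage | telemetry dropout) = 0.013020/0.193440 ≈ 0.067.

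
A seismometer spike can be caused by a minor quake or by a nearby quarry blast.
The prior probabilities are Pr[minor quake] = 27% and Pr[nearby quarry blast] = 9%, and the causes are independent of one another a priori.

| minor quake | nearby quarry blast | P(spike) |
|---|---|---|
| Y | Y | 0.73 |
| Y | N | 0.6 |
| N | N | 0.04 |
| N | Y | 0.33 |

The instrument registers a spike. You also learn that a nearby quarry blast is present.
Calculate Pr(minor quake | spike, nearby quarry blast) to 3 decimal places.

By total probability over both values of minor quake:
  P(spike | nearby quarry blast) = 0.33·0.73 + 0.73·0.27
        = 0.240900 + 0.197100 = 0.438000
Keeping only the minor quake-present terms gives 0.197100, so
  P(minor quake | spike, nearby quarry blast) = 0.197100 / 0.438000 ≈ 0.450

Pr(minor quake | spike, nearby quarry blast) ≈ 0.450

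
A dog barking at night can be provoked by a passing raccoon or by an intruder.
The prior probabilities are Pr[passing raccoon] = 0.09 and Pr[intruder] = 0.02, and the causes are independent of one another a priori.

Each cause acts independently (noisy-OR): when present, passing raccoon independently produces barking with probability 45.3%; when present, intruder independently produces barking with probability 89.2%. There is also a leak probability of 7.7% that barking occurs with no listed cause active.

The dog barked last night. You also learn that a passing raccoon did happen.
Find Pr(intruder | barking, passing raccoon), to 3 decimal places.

Under noisy-OR, P(barking | causes) = 1 − (1−0.077)·∏(1−qᵢ) over the active causes.
By total probability over both values of intruder:
  P(barking | passing raccoon) = 0.495119×0.98 + 0.945473×0.02
        = 0.485217 + 0.018909 = 0.504126
Configurations with intruder contribute 0.018909, so
  P(intruder | barking, passing raccoon) = 0.018909 / 0.504126 ≈ 0.038

Pr(intruder | barking, passing raccoon) ≈ 0.038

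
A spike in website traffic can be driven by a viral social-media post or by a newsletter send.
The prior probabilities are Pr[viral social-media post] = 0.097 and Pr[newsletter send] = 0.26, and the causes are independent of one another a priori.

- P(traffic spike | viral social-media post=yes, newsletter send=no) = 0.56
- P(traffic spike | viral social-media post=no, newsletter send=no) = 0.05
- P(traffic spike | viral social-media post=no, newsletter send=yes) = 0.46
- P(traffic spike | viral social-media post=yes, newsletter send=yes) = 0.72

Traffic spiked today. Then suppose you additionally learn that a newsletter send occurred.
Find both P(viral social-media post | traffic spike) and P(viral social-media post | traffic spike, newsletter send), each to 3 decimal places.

P(viral social-media post | traffic spike) ≈ 0.292; P(viral social-media post | traffic spike, newsletter send) ≈ 0.144

Weight on viral social-media post=true, given the evidence: 0.040197 + 0.018158 = 0.058355
Denominator P(traffic spike): 0.05·0.903·0.74 + 0.46·0.903·0.26 + 0.56·0.097·0.74 + 0.72·0.097·0.26 = 0.199765
P(viral social-media post | traffic spike) = 0.058355/0.199765 ≈ 0.292

Now also conditioning on newsletter send=true:
P(traffic spike | newsletter send) = 0.46·0.903 + 0.72·0.097 = 0.415380 + 0.069840 = 0.485220
The viral social-media post-present share is 0.72·0.097 = 0.069840.
So P(viral social-media post | traffic spike, newsletter send) = 0.069840/0.485220 ≈ 0.144.
This is intercausal reasoning (explaining away): once newsletter send accounts for the traffic spike, viral social-media post becomes less likely.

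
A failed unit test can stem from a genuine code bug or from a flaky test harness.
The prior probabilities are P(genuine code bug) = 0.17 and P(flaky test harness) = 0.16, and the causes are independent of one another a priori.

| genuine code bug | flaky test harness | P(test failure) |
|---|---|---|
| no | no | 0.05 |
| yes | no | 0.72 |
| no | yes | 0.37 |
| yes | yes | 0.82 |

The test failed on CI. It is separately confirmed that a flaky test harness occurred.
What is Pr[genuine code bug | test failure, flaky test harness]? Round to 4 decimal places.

P(test failure | flaky test harness) = 0.37×0.83 + 0.82×0.17 = 0.307100 + 0.139400 = 0.446500
The genuine code bug-present share is 0.82×0.17 = 0.139400.
So P(genuine code bug | test failure, flaky test harness) = 0.139400/0.446500 ≈ 0.3122.

Pr[genuine code bug | test failure, flaky test harness] ≈ 0.3122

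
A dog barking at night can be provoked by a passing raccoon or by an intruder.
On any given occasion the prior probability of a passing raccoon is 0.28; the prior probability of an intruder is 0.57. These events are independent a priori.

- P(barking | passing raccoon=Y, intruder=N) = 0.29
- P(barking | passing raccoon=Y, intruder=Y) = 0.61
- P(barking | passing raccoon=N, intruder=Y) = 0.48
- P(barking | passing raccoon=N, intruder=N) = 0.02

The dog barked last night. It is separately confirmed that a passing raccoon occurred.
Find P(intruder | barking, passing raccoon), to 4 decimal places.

Weight on intruder=true, given the evidence: 0.61×0.57 = 0.347700
Normalizer over all consistent configurations: 0.29×0.43 + 0.61×0.57 = 0.472400
P(intruder | barking, passing raccoon) = 0.347700/0.472400 ≈ 0.7360

P(intruder | barking, passing raccoon) ≈ 0.7360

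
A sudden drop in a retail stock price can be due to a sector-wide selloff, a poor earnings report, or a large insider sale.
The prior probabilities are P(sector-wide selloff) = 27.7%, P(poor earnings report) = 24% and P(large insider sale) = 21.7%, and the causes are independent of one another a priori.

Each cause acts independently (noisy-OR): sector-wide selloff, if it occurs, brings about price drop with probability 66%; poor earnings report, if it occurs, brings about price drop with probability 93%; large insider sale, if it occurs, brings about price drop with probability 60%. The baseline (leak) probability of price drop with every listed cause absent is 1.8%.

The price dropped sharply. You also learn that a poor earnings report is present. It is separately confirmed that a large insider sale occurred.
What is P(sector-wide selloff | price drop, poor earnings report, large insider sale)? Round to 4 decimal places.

P(sector-wide selloff | price drop, poor earnings report, large insider sale) ≈ 0.2807

Under noisy-OR, P(price drop | causes) = 1 − (1−0.018)·∏(1−qᵢ) over the active causes.
P(price drop | poor earnings report, large insider sale) = 0.972504*0.723 + 0.990651*0.277 = 0.703120 + 0.274410 = 0.977530
The sector-wide selloff-present share is 0.990651*0.277 = 0.274410.
Hence the posterior is 0.274410/0.977530 ≈ 0.2807.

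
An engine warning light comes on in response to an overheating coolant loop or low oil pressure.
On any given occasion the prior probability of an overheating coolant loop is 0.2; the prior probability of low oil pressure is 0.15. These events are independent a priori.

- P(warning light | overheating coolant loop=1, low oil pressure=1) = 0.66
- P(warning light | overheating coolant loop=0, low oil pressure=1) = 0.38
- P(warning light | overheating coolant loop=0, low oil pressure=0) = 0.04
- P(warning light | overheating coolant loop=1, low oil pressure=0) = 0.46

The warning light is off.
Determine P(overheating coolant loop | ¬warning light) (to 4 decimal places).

P(overheating coolant loop | ¬warning light) ≈ 0.1230

P(¬warning light) = 0.96×0.8×0.85 + 0.62×0.8×0.15 + 0.54×0.2×0.85 + 0.34×0.2×0.15 = 0.652800 + 0.074400 + 0.091800 + 0.010200 = 0.829200
The overheating coolant loop-present share is 0.091800 + 0.010200 = 0.102000.
Hence the posterior is 0.102000/0.829200 ≈ 0.1230.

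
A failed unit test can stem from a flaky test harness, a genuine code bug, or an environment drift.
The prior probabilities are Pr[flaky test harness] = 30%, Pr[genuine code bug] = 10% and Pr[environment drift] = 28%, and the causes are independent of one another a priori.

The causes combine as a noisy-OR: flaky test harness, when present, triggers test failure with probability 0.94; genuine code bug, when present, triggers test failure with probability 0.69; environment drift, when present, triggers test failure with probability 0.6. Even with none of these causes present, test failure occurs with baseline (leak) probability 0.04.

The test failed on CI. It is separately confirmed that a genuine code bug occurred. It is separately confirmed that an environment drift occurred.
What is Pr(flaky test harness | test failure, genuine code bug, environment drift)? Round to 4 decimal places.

Under noisy-OR, P(test failure | causes) = 1 − (1−0.04)·∏(1−qᵢ) over the active causes.
Numerator (weight on configurations with flaky test harness): 0.992858·0.3 = 0.297857
Denominator P(test failure | genuine code bug, environment drift): 0.88096·0.7 + 0.992858·0.3 = 0.914529
P(flaky test harness | test failure, genuine code bug, environment drift) = 0.297857/0.914529 ≈ 0.3257

Pr(flaky test harness | test failure, genuine code bug, environment drift) ≈ 0.3257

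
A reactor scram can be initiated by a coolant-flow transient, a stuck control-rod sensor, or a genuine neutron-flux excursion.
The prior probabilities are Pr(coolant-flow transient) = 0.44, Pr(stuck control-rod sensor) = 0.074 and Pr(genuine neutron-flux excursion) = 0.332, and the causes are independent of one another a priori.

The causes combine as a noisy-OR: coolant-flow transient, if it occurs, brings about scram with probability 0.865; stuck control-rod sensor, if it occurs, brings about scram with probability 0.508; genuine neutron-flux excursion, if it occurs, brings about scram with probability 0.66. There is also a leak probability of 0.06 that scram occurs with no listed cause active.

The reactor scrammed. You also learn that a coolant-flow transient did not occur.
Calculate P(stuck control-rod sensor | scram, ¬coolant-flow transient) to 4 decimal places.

Under noisy-OR, P(scram | causes) = 1 − (1−0.06)·∏(1−qᵢ) over the active causes.
Enumerate the 4 (stuck control-rod sensor, genuine neutron-flux excursion) configurations and weight by the priors:
  P(scram | ¬coolant-flow transient) = 0.06·0.926·0.668 + 0.6804·0.926·0.332 + 0.53752·0.074·0.668 + 0.842757·0.074·0.332
        = 0.037114 + 0.209177 + 0.026571 + 0.020705 = 0.293567
Configurations with stuck control-rod sensor contribute 0.047276, so
  P(stuck control-rod sensor | scram, ¬coolant-flow transient) = 0.047276 / 0.293567 ≈ 0.1610

P(stuck control-rod sensor | scram, ¬coolant-flow transient) ≈ 0.1610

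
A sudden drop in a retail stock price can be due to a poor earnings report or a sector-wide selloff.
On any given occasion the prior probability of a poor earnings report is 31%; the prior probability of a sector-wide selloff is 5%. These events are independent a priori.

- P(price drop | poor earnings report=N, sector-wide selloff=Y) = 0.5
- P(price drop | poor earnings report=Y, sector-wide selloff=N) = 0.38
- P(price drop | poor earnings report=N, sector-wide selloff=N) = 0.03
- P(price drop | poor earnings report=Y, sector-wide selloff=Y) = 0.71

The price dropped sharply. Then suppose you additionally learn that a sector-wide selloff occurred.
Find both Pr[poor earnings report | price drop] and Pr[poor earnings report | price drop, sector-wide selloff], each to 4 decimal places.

P(price drop) = 0.03×0.69×0.95 + 0.5×0.69×0.05 + 0.38×0.31×0.95 + 0.71×0.31×0.05 = 0.019665 + 0.017250 + 0.111910 + 0.011005 = 0.159830
The poor earnings report-present share is 0.111910 + 0.011005 = 0.122915.
P(poor earnings report | price drop) = 0.122915 / 0.159830 ≈ 0.7690

Now condition on the additional information:
By total probability over both values of poor earnings report:
  P(price drop | sector-wide selloff) = 0.5*0.69 + 0.71*0.31
        = 0.345000 + 0.220100 = 0.565100
Configurations with poor earnings report contribute 0.220100, so
  P(poor earnings report | price drop, sector-wide selloff) = 0.220100 / 0.565100 ≈ 0.3895
This is intercausal reasoning (explaining away): once sector-wide selloff accounts for the price drop, poor earnings report becomes less likely.

Pr[poor earnings report | price drop] ≈ 0.7690; Pr[poor earnings report | price drop, sector-wide selloff] ≈ 0.3895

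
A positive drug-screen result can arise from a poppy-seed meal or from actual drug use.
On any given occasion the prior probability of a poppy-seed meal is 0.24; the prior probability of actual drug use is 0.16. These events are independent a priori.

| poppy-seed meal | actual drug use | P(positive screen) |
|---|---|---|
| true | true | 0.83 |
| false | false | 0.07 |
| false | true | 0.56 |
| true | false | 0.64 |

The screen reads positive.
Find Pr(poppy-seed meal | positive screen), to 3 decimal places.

Pr(poppy-seed meal | positive screen) ≈ 0.588

Sum P(positive screen|·) weighted by the priors over the 4 (poppy-seed meal, actual drug use) configurations:
  P(positive screen) = 0.07·0.76·0.84 + 0.56·0.76·0.16 + 0.64·0.24·0.84 + 0.83·0.24·0.16
        = 0.044688 + 0.068096 + 0.129024 + 0.031872 = 0.273680
Configurations with poppy-seed meal contribute 0.160896, so
  P(poppy-seed meal | positive screen) = 0.160896 / 0.273680 ≈ 0.588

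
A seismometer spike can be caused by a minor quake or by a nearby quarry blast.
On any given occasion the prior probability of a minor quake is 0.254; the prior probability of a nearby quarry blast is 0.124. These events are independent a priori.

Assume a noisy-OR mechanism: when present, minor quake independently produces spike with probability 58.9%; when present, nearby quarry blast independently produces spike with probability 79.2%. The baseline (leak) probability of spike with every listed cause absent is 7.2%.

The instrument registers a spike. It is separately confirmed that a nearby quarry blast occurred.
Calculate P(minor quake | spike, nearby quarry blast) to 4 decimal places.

Under noisy-OR, P(spike | causes) = 1 − (1−0.072)·∏(1−qᵢ) over the active causes.
P(spike | nearby quarry blast) = 0.806976*0.746 + 0.920667*0.254 = 0.602004 + 0.233849 = 0.835853
Restricting to configurations with minor quake present: 0.920667*0.254 = 0.233849.
P(minor quake | spike, nearby quarry blast) = 0.233849 / 0.835853 ≈ 0.2798

P(minor quake | spike, nearby quarry blast) ≈ 0.2798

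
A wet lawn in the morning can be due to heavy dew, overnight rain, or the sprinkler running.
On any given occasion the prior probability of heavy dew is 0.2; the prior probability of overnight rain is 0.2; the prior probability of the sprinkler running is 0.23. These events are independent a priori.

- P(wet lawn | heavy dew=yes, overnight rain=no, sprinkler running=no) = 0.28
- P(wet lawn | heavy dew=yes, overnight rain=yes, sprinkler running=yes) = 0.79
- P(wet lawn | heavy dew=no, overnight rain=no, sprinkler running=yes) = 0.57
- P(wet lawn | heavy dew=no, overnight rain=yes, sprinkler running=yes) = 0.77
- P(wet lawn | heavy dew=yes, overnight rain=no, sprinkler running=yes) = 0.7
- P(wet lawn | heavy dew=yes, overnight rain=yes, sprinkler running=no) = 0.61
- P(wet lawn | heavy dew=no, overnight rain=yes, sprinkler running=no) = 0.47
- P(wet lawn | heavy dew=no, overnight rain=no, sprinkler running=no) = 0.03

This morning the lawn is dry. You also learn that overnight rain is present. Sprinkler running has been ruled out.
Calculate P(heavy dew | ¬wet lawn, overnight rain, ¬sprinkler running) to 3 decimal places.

Enumerate both values of heavy dew and weight by the priors:
  P(¬wet lawn | overnight rain, ¬sprinkler running) = 0.53·0.8 + 0.39·0.2
        = 0.424000 + 0.078000 = 0.502000
Keeping only the heavy dew-present terms gives 0.078000, so
  P(heavy dew | ¬wet lawn, overnight rain, ¬sprinkler running) = 0.078000 / 0.502000 ≈ 0.155

P(heavy dew | ¬wet lawn, overnight rain, ¬sprinkler running) ≈ 0.155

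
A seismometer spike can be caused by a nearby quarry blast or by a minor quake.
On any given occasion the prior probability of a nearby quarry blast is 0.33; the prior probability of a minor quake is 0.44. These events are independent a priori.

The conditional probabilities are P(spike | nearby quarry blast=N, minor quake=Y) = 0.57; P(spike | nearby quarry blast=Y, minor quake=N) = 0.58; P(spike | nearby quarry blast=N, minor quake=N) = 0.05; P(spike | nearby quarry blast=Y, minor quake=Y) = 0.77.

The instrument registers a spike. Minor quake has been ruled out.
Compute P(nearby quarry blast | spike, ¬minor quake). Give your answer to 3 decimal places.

P(nearby quarry blast | spike, ¬minor quake) ≈ 0.851

By total probability over both values of nearby quarry blast:
  P(spike | ¬minor quake) = 0.05·0.67 + 0.58·0.33
        = 0.033500 + 0.191400 = 0.224900
Keeping only the nearby quarry blast-present terms gives 0.191400, so
  P(nearby quarry blast | spike, ¬minor quake) = 0.191400 / 0.224900 ≈ 0.851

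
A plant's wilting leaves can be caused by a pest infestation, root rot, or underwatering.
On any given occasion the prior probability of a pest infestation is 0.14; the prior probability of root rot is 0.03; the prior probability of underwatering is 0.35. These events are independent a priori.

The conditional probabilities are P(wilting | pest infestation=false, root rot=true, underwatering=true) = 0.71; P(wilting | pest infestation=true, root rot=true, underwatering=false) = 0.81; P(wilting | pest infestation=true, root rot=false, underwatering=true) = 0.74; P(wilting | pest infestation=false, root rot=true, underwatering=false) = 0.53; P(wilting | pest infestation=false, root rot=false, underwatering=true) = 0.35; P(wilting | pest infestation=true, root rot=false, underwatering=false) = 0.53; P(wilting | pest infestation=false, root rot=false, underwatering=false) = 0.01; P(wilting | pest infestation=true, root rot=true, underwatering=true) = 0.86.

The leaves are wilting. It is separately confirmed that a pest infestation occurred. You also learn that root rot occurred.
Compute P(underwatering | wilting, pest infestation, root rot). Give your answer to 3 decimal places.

Enumerate both values of underwatering and weight by the priors:
  P(wilting | pest infestation, root rot) = 0.81×0.65 + 0.86×0.35
        = 0.526500 + 0.301000 = 0.827500
Keeping only the underwatering-present terms gives 0.301000, so
  P(underwatering | wilting, pest infestation, root rot) = 0.301000 / 0.827500 ≈ 0.364

P(underwatering | wilting, pest infestation, root rot) ≈ 0.364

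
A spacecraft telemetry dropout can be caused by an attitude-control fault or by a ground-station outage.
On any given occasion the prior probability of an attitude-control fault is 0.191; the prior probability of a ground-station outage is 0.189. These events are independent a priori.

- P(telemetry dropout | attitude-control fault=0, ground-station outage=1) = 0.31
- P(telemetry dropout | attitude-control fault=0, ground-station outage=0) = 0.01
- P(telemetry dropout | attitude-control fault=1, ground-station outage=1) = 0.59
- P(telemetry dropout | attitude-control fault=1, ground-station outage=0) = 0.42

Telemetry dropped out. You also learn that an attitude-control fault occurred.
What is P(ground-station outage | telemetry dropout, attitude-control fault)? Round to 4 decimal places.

P(ground-station outage | telemetry dropout, attitude-control fault) ≈ 0.2466

Sum P(telemetry dropout|·) weighted by the priors over both values of ground-station outage:
  P(telemetry dropout | attitude-control fault) = 0.42·0.811 + 0.59·0.189
        = 0.340620 + 0.111510 = 0.452130
Configurations with ground-station outage contribute 0.111510, so
  P(ground-station outage | telemetry dropout, attitude-control fault) = 0.111510 / 0.452130 ≈ 0.2466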